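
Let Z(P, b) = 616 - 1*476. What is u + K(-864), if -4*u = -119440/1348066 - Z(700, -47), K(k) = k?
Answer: -558758427/674033 ≈ -828.98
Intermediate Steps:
Z(P, b) = 140 (Z(P, b) = 616 - 476 = 140)
u = 23606085/674033 (u = -(-119440/1348066 - 1*140)/4 = -(-119440*1/1348066 - 140)/4 = -(-59720/674033 - 140)/4 = -¼*(-94424340/674033) = 23606085/674033 ≈ 35.022)
u + K(-864) = 23606085/674033 - 864 = -558758427/674033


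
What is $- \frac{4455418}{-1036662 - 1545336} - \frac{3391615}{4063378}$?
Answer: $\frac{4673452167617}{5245816934622} \approx 0.89089$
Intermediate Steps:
$- \frac{4455418}{-1036662 - 1545336} - \frac{3391615}{4063378} = - \frac{4455418}{-2581998} - \frac{3391615}{4063378} = \left(-4455418\right) \left(- \frac{1}{2581998}\right) - \frac{3391615}{4063378} = \frac{2227709}{1290999} - \frac{3391615}{4063378} = \frac{4673452167617}{5245816934622}$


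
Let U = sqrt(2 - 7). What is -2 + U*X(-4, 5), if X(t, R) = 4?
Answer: -2 + 4*I*sqrt(5) ≈ -2.0 + 8.9443*I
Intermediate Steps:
U = I*sqrt(5) (U = sqrt(-5) = I*sqrt(5) ≈ 2.2361*I)
-2 + U*X(-4, 5) = -2 + (I*sqrt(5))*4 = -2 + 4*I*sqrt(5)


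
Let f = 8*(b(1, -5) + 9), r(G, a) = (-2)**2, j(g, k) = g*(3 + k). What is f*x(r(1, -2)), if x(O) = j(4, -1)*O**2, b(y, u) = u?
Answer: 4096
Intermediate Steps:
r(G, a) = 4
x(O) = 8*O**2 (x(O) = (4*(3 - 1))*O**2 = (4*2)*O**2 = 8*O**2)
f = 32 (f = 8*(-5 + 9) = 8*4 = 32)
f*x(r(1, -2)) = 32*(8*4**2) = 32*(8*16) = 32*128 = 4096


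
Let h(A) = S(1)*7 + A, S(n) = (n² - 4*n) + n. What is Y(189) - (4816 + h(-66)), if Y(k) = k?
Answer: -4547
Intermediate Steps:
S(n) = n² - 3*n
h(A) = -14 + A (h(A) = (1*(-3 + 1))*7 + A = (1*(-2))*7 + A = -2*7 + A = -14 + A)
Y(189) - (4816 + h(-66)) = 189 - (4816 + (-14 - 66)) = 189 - (4816 - 80) = 189 - 1*4736 = 189 - 4736 = -4547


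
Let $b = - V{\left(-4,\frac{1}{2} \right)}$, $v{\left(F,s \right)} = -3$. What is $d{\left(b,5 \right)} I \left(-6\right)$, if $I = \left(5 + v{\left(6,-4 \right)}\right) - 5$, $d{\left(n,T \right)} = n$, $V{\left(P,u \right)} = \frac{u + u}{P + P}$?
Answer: $\frac{9}{4} \approx 2.25$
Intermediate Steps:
$V{\left(P,u \right)} = \frac{u}{P}$ ($V{\left(P,u \right)} = \frac{2 u}{2 P} = 2 u \frac{1}{2 P} = \frac{u}{P}$)
$b = \frac{1}{8}$ ($b = - \frac{1}{2 \left(-4\right)} = - \frac{-1}{2 \cdot 4} = \left(-1\right) \left(- \frac{1}{8}\right) = \frac{1}{8} \approx 0.125$)
$I = -3$ ($I = \left(5 - 3\right) - 5 = 2 - 5 = -3$)
$d{\left(b,5 \right)} I \left(-6\right) = \frac{1}{8} \left(-3\right) \left(-6\right) = \left(- \frac{3}{8}\right) \left(-6\right) = \frac{9}{4}$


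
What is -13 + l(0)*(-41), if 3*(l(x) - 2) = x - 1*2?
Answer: -203/3 ≈ -67.667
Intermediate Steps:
l(x) = 4/3 + x/3 (l(x) = 2 + (x - 1*2)/3 = 2 + (x - 2)/3 = 2 + (-2 + x)/3 = 2 + (-⅔ + x/3) = 4/3 + x/3)
-13 + l(0)*(-41) = -13 + (4/3 + (⅓)*0)*(-41) = -13 + (4/3 + 0)*(-41) = -13 + (4/3)*(-41) = -13 - 164/3 = -203/3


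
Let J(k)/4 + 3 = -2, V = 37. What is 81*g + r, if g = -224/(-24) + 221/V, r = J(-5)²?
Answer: 60673/37 ≈ 1639.8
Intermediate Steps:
J(k) = -20 (J(k) = -12 + 4*(-2) = -12 - 8 = -20)
r = 400 (r = (-20)² = 400)
g = 1699/111 (g = -224/(-24) + 221/37 = -224*(-1/24) + 221*(1/37) = 28/3 + 221/37 = 1699/111 ≈ 15.306)
81*g + r = 81*(1699/111) + 400 = 45873/37 + 400 = 60673/37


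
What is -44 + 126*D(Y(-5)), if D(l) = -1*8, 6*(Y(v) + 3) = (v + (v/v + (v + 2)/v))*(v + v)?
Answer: -1052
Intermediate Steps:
Y(v) = -3 + v*(1 + v + (2 + v)/v)/3 (Y(v) = -3 + ((v + (v/v + (v + 2)/v))*(v + v))/6 = -3 + ((v + (1 + (2 + v)/v))*(2*v))/6 = -3 + ((1 + v + (2 + v)/v)*(2*v))/6 = -3 + (2*v*(1 + v + (2 + v)/v))/6 = -3 + v*(1 + v + (2 + v)/v)/3)
D(l) = -8
-44 + 126*D(Y(-5)) = -44 + 126*(-8) = -44 - 1008 = -1052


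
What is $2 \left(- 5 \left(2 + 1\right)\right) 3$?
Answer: $-90$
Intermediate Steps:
$2 \left(- 5 \left(2 + 1\right)\right) 3 = 2 \left(\left(-5\right) 3\right) 3 = 2 \left(-15\right) 3 = \left(-30\right) 3 = -90$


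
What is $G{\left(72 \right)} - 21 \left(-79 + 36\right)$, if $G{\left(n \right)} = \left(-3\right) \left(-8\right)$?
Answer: $927$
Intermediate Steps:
$G{\left(n \right)} = 24$
$G{\left(72 \right)} - 21 \left(-79 + 36\right) = 24 - 21 \left(-79 + 36\right) = 24 - 21 \left(-43\right) = 24 - -903 = 24 + 903 = 927$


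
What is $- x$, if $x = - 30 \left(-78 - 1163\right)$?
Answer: $-37230$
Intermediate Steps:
$x = 37230$ ($x = \left(-30\right) \left(-1241\right) = 37230$)
$- x = \left(-1\right) 37230 = -37230$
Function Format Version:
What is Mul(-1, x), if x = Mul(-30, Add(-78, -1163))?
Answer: -37230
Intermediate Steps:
x = 37230 (x = Mul(-30, -1241) = 37230)
Mul(-1, x) = Mul(-1, 37230) = -37230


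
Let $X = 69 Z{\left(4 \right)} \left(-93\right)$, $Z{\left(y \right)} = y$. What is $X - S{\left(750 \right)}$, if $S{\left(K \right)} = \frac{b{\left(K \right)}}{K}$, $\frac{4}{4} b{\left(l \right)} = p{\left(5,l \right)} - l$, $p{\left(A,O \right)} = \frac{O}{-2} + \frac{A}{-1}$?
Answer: $- \frac{1924987}{75} \approx -25667.0$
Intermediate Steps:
$p{\left(A,O \right)} = - A - \frac{O}{2}$ ($p{\left(A,O \right)} = O \left(- \frac{1}{2}\right) + A \left(-1\right) = - \frac{O}{2} - A = - A - \frac{O}{2}$)
$b{\left(l \right)} = -5 - \frac{3 l}{2}$ ($b{\left(l \right)} = \left(\left(-1\right) 5 - \frac{l}{2}\right) - l = \left(-5 - \frac{l}{2}\right) - l = -5 - \frac{3 l}{2}$)
$X = -25668$ ($X = 69 \cdot 4 \left(-93\right) = 276 \left(-93\right) = -25668$)
$S{\left(K \right)} = \frac{-5 - \frac{3 K}{2}}{K}$
$X - S{\left(750 \right)} = -25668 - \left(- \frac{3}{2} - \frac{5}{750}\right) = -25668 - \left(- \frac{3}{2} - \frac{1}{150}\right) = -25668 - - \frac{113}{75} = -25668 + \frac{113}{75} = - \frac{1924987}{75}$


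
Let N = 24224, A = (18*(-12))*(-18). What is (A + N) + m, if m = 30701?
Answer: 58813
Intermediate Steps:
A = 3888 (A = -216*(-18) = 3888)
(A + N) + m = (3888 + 24224) + 30701 = 28112 + 30701 = 58813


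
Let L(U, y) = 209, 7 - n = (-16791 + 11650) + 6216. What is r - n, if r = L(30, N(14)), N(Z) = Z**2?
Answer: 1277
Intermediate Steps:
n = -1068 (n = 7 - ((-16791 + 11650) + 6216) = 7 - (-5141 + 6216) = 7 - 1*1075 = 7 - 1075 = -1068)
r = 209
r - n = 209 - 1*(-1068) = 209 + 1068 = 1277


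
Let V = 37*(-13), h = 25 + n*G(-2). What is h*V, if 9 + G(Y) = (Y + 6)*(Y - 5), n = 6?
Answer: 94757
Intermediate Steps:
G(Y) = -9 + (-5 + Y)*(6 + Y) (G(Y) = -9 + (Y + 6)*(Y - 5) = -9 + (6 + Y)*(-5 + Y) = -9 + (-5 + Y)*(6 + Y))
h = -197 (h = 25 + 6*(-39 - 2 + (-2)²) = 25 + 6*(-39 - 2 + 4) = 25 + 6*(-37) = 25 - 222 = -197)
V = -481
h*V = -197*(-481) = 94757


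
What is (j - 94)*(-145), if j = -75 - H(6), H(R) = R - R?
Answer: 24505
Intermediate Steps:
H(R) = 0
j = -75 (j = -75 - 0 = -75 - 1*0 = -75 + 0 = -75)
(j - 94)*(-145) = (-75 - 94)*(-145) = -169*(-145) = 24505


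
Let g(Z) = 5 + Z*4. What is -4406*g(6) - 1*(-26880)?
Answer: -100894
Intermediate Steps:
g(Z) = 5 + 4*Z
-4406*g(6) - 1*(-26880) = -4406*(5 + 4*6) - 1*(-26880) = -4406*(5 + 24) + 26880 = -4406*29 + 26880 = -127774 + 26880 = -100894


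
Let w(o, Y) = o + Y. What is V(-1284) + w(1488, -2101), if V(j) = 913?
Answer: 300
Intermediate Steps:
w(o, Y) = Y + o
V(-1284) + w(1488, -2101) = 913 + (-2101 + 1488) = 913 - 613 = 300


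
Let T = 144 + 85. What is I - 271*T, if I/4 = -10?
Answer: -62099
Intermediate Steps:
I = -40 (I = 4*(-10) = -40)
T = 229
I - 271*T = -40 - 271*229 = -40 - 62059 = -62099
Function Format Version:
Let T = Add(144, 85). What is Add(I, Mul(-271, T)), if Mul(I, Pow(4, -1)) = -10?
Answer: -62099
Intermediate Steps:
I = -40 (I = Mul(4, -10) = -40)
T = 229
Add(I, Mul(-271, T)) = Add(-40, Mul(-271, 229)) = Add(-40, -62059) = -62099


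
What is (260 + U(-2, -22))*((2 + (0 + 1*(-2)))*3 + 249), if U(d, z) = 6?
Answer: 66234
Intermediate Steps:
(260 + U(-2, -22))*((2 + (0 + 1*(-2)))*3 + 249) = (260 + 6)*((2 + (0 + 1*(-2)))*3 + 249) = 266*((2 + (0 - 2))*3 + 249) = 266*((2 - 2)*3 + 249) = 266*(0*3 + 249) = 266*(0 + 249) = 266*249 = 66234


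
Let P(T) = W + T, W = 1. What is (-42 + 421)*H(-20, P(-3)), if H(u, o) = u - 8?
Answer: -10612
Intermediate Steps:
P(T) = 1 + T
H(u, o) = -8 + u
(-42 + 421)*H(-20, P(-3)) = (-42 + 421)*(-8 - 20) = 379*(-28) = -10612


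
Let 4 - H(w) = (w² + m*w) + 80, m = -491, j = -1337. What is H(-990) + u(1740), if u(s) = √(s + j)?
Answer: -1466266 + √403 ≈ -1.4662e+6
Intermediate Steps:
H(w) = -76 - w² + 491*w (H(w) = 4 - ((w² - 491*w) + 80) = 4 - (80 + w² - 491*w) = 4 + (-80 - w² + 491*w) = -76 - w² + 491*w)
u(s) = √(-1337 + s) (u(s) = √(s - 1337) = √(-1337 + s))
H(-990) + u(1740) = (-76 - 1*(-990)² + 491*(-990)) + √(-1337 + 1740) = (-76 - 1*980100 - 486090) + √403 = (-76 - 980100 - 486090) + √403 = -1466266 + √403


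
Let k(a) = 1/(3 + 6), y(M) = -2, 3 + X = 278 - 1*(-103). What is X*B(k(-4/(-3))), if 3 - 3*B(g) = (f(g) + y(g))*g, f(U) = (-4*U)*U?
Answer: 32942/81 ≈ 406.69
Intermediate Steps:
X = 378 (X = -3 + (278 - 1*(-103)) = -3 + (278 + 103) = -3 + 381 = 378)
k(a) = 1/9
f(U) = -4*U**2
B(g) = 1 - g*(-2 - 4*g**2)/3 (B(g) = 1 - (-4*g**2 - 2)*g/3 = 1 - (-2 - 4*g**2)*g/3 = 1 - g*(-2 - 4*g**2)/3)
X*B(k(-4/(-3))) = 378*(1 + (2/3)*(1/9) + 4*(1/9)**3/3) = 378*(1 + 2/27 + (4/3)*(1/729)) = 378*(1 + 2/27 + 4/2187) = 378*(2353/2187) = 32942/81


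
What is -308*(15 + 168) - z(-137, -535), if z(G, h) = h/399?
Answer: -22488701/399 ≈ -56363.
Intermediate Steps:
z(G, h) = h/399 (z(G, h) = h*(1/399) = h/399)
-308*(15 + 168) - z(-137, -535) = -308*(15 + 168) - (-535)/399 = -308*183 - 1*(-535/399) = -56364 + 535/399 = -22488701/399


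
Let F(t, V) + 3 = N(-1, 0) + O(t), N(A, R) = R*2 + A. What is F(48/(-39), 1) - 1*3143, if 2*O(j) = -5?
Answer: -6299/2 ≈ -3149.5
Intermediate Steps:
N(A, R) = A + 2*R (N(A, R) = 2*R + A = A + 2*R)
O(j) = -5/2 (O(j) = (½)*(-5) = -5/2)
F(t, V) = -13/2 (F(t, V) = -3 + ((-1 + 2*0) - 5/2) = -3 + ((-1 + 0) - 5/2) = -3 + (-1 - 5/2) = -3 - 7/2 = -13/2)
F(48/(-39), 1) - 1*3143 = -13/2 - 1*3143 = -13/2 - 3143 = -6299/2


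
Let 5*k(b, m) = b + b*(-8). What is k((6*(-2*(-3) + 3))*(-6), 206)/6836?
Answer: 567/8545 ≈ 0.066355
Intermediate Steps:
k(b, m) = -7*b/5 (k(b, m) = (b + b*(-8))/5 = (b - 8*b)/5 = (-7*b)/5 = -7*b/5)
k((6*(-2*(-3) + 3))*(-6), 206)/6836 = -7*6*(-2*(-3) + 3)*(-6)/5/6836 = -7*6*(6 + 3)*(-6)/5*(1/6836) = -7*6*9*(-6)/5*(1/6836) = -378*(-6)/5*(1/6836) = -7/5*(-324)*(1/6836) = (2268/5)*(1/6836) = 567/8545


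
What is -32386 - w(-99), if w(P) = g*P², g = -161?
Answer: 1545575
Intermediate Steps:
w(P) = -161*P²
-32386 - w(-99) = -32386 - (-161)*(-99)² = -32386 - (-161)*9801 = -32386 - 1*(-1577961) = -32386 + 1577961 = 1545575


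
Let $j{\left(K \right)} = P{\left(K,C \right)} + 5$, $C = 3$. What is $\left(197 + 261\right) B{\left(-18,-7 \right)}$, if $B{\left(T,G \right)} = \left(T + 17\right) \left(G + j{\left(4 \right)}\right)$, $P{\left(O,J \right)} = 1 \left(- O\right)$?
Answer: $2748$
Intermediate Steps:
$P{\left(O,J \right)} = - O$
$j{\left(K \right)} = 5 - K$ ($j{\left(K \right)} = - K + 5 = 5 - K$)
$B{\left(T,G \right)} = \left(1 + G\right) \left(17 + T\right)$ ($B{\left(T,G \right)} = \left(T + 17\right) \left(G + \left(5 - 4\right)\right) = \left(17 + T\right) \left(G + \left(5 - 4\right)\right) = \left(17 + T\right) \left(G + 1\right) = \left(17 + T\right) \left(1 + G\right) = \left(1 + G\right) \left(17 + T\right)$)
$\left(197 + 261\right) B{\left(-18,-7 \right)} = \left(197 + 261\right) \left(17 - 18 + 17 \left(-7\right) - -126\right) = 458 \left(17 - 18 - 119 + 126\right) = 458 \cdot 6 = 2748$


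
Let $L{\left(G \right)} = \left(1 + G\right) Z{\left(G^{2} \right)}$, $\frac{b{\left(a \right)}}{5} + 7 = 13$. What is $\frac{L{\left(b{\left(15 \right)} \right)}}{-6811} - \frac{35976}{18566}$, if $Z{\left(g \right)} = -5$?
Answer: $- \frac{121077403}{63226513} \approx -1.915$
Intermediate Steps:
$b{\left(a \right)} = 30$ ($b{\left(a \right)} = -35 + 5 \cdot 13 = -35 + 65 = 30$)
$L{\left(G \right)} = -5 - 5 G$ ($L{\left(G \right)} = \left(1 + G\right) \left(-5\right) = -5 - 5 G$)
$\frac{L{\left(b{\left(15 \right)} \right)}}{-6811} - \frac{35976}{18566} = \frac{-5 - 150}{-6811} - \frac{35976}{18566} = \left(-5 - 150\right) \left(- \frac{1}{6811}\right) - \frac{17988}{9283} = \left(-155\right) \left(- \frac{1}{6811}\right) - \frac{17988}{9283} = \frac{155}{6811} - \frac{17988}{9283} = - \frac{121077403}{63226513}$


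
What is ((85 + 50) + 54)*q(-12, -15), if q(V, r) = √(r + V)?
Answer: 567*I*√3 ≈ 982.07*I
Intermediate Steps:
q(V, r) = √(V + r)
((85 + 50) + 54)*q(-12, -15) = ((85 + 50) + 54)*√(-12 - 15) = (135 + 54)*√(-27) = 189*(3*I*√3) = 567*I*√3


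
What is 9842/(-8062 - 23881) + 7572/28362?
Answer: -6211068/150994561 ≈ -0.041134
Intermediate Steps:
9842/(-8062 - 23881) + 7572/28362 = 9842/(-31943) + 7572*(1/28362) = 9842*(-1/31943) + 1262/4727 = -9842/31943 + 1262/4727 = -6211068/150994561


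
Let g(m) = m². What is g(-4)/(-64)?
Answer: -¼ ≈ -0.25000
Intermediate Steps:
g(-4)/(-64) = (-4)²/(-64) = -1/64*16 = -¼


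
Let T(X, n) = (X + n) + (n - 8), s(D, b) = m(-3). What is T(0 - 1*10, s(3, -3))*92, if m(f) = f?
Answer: -2208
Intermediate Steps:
s(D, b) = -3
T(X, n) = -8 + X + 2*n (T(X, n) = (X + n) + (-8 + n) = -8 + X + 2*n)
T(0 - 1*10, s(3, -3))*92 = (-8 + (0 - 1*10) + 2*(-3))*92 = (-8 + (0 - 10) - 6)*92 = (-8 - 10 - 6)*92 = -24*92 = -2208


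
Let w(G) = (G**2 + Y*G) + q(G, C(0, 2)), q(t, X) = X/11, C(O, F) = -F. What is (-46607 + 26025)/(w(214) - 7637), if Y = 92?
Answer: -226402/636315 ≈ -0.35580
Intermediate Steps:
q(t, X) = X/11 (q(t, X) = X*(1/11) = X/11)
w(G) = -2/11 + G**2 + 92*G (w(G) = (G**2 + 92*G) + (-1*2)/11 = (G**2 + 92*G) + (1/11)*(-2) = (G**2 + 92*G) - 2/11 = -2/11 + G**2 + 92*G)
(-46607 + 26025)/(w(214) - 7637) = (-46607 + 26025)/((-2/11 + 214**2 + 92*214) - 7637) = -20582/((-2/11 + 45796 + 19688) - 7637) = -20582/(720322/11 - 7637) = -20582/636315/11 = -20582*11/636315 = -226402/636315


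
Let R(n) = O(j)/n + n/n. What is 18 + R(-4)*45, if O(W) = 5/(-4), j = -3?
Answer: 1233/16 ≈ 77.063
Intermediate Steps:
O(W) = -5/4 (O(W) = 5*(-1/4) = -5/4)
R(n) = 1 - 5/(4*n) (R(n) = -5/(4*n) + n/n = -5/(4*n) + 1 = 1 - 5/(4*n))
18 + R(-4)*45 = 18 + ((-5/4 - 4)/(-4))*45 = 18 - 1/4*(-21/4)*45 = 18 + (21/16)*45 = 18 + 945/16 = 1233/16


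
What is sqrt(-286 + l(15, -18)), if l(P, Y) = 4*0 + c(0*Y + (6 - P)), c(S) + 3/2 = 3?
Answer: I*sqrt(1138)/2 ≈ 16.867*I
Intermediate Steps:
c(S) = 3/2 (c(S) = -3/2 + 3 = 3/2)
l(P, Y) = 3/2 (l(P, Y) = 4*0 + 3/2 = 0 + 3/2 = 3/2)
sqrt(-286 + l(15, -18)) = sqrt(-286 + 3/2) = sqrt(-569/2) = I*sqrt(1138)/2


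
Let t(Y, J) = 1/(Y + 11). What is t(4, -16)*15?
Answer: 1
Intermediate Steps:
t(Y, J) = 1/(11 + Y)
t(4, -16)*15 = 15/(11 + 4) = 15/15 = (1/15)*15 = 1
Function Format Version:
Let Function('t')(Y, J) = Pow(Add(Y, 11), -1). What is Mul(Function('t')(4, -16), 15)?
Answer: 1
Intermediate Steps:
Function('t')(Y, J) = Pow(Add(11, Y), -1)
Mul(Function('t')(4, -16), 15) = Mul(Pow(Add(11, 4), -1), 15) = Mul(Pow(15, -1), 15) = Mul(Rational(1, 15), 15) = 1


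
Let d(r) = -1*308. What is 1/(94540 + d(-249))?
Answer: 1/94232 ≈ 1.0612e-5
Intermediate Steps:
d(r) = -308
1/(94540 + d(-249)) = 1/(94540 - 308) = 1/94232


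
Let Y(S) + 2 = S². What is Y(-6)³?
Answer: 39304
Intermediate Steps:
Y(S) = -2 + S²
Y(-6)³ = (-2 + (-6)²)³ = (-2 + 36)³ = 34³ = 39304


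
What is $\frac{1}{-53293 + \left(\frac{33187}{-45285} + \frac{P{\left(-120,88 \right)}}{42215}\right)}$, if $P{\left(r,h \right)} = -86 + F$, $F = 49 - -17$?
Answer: $- \frac{382341255}{20376392881696} \approx -1.8764 \cdot 10^{-5}$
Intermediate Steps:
$F = 66$ ($F = 49 + 17 = 66$)
$P{\left(r,h \right)} = -20$ ($P{\left(r,h \right)} = -86 + 66 = -20$)
$\frac{1}{-53293 + \left(\frac{33187}{-45285} + \frac{P{\left(-120,88 \right)}}{42215}\right)} = \frac{1}{-53293 + \left(\frac{33187}{-45285} - \frac{20}{42215}\right)} = \frac{1}{-53293 + \left(33187 \left(- \frac{1}{45285}\right) - \frac{4}{8443}\right)} = \frac{1}{-53293 - \frac{280378981}{382341255}} = \frac{1}{- \frac{20376392881696}{382341255}} = - \frac{382341255}{20376392881696}$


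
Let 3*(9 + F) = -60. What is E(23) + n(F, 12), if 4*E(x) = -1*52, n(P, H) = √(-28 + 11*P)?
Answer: -13 + I*√347 ≈ -13.0 + 18.628*I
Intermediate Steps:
F = -29 (F = -9 + (⅓)*(-60) = -9 - 20 = -29)
E(x) = -13 (E(x) = (-1*52)/4 = (¼)*(-52) = -13)
E(23) + n(F, 12) = -13 + √(-28 + 11*(-29)) = -13 + √(-28 - 319) = -13 + √(-347) = -13 + I*√347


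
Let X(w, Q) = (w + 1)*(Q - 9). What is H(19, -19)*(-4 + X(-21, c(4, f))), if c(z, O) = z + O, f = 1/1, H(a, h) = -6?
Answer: -456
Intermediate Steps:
f = 1 (f = 1*1 = 1)
c(z, O) = O + z
X(w, Q) = (1 + w)*(-9 + Q)
H(19, -19)*(-4 + X(-21, c(4, f))) = -6*(-4 + (-9 + (1 + 4) - 9*(-21) + (1 + 4)*(-21))) = -6*(-4 + (-9 + 5 + 189 + 5*(-21))) = -6*(-4 + (-9 + 5 + 189 - 105)) = -6*(-4 + 80) = -6*76 = -456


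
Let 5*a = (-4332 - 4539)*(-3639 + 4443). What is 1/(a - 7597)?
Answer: -5/7170269 ≈ -6.9732e-7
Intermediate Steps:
a = -7132284/5 (a = ((-4332 - 4539)*(-3639 + 4443))/5 = (-8871*804)/5 = (⅕)*(-7132284) = -7132284/5 ≈ -1.4265e+6)
1/(a - 7597) = 1/(-7132284/5 - 7597) = 1/(-7170269/5) = -5/7170269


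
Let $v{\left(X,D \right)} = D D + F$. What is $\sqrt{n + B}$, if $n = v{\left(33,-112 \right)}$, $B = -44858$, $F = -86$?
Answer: $180 i \approx 180.0 i$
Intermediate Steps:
$v{\left(X,D \right)} = -86 + D^{2}$ ($v{\left(X,D \right)} = D D - 86 = D^{2} - 86 = -86 + D^{2}$)
$n = 12458$ ($n = -86 + \left(-112\right)^{2} = -86 + 12544 = 12458$)
$\sqrt{n + B} = \sqrt{12458 - 44858} = \sqrt{-32400} = 180 i$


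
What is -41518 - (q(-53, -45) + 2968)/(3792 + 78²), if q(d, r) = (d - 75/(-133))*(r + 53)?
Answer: -4544547008/109459 ≈ -41518.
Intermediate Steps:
q(d, r) = (53 + r)*(75/133 + d) (q(d, r) = (d - 75*(-1/133))*(53 + r) = (d + 75/133)*(53 + r) = (75/133 + d)*(53 + r) = (53 + r)*(75/133 + d))
-41518 - (q(-53, -45) + 2968)/(3792 + 78²) = -41518 - ((3975/133 + 53*(-53) + (75/133)*(-45) - 53*(-45)) + 2968)/(3792 + 78²) = -41518 - ((3975/133 - 2809 - 3375/133 + 2385) + 2968)/(3792 + 6084) = -41518 - (-55792/133 + 2968)/9876 = -41518 - 338952/(133*9876) = -41518 - 1*28246/109459 = -41518 - 28246/109459 = -4544547008/109459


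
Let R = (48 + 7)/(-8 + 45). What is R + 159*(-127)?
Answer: -747086/37 ≈ -20192.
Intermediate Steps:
R = 55/37 ≈ 1.4865
R + 159*(-127) = 55/37 + 159*(-127) = 55/37 - 20193 = -747086/37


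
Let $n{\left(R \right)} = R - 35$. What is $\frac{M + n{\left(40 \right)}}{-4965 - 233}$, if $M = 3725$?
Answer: $- \frac{1865}{2599} \approx -0.71758$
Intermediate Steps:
$n{\left(R \right)} = -35 + R$
$\frac{M + n{\left(40 \right)}}{-4965 - 233} = \frac{3725 + \left(-35 + 40\right)}{-4965 - 233} = \frac{3725 + 5}{-5198} = 3730 \left(- \frac{1}{5198}\right) = - \frac{1865}{2599}$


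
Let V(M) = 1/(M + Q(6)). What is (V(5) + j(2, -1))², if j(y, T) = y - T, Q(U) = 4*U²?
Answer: 200704/22201 ≈ 9.0403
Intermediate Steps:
V(M) = 1/(144 + M) (V(M) = 1/(M + 4*6²) = 1/(M + 4*36) = 1/(M + 144) = 1/(144 + M))
(V(5) + j(2, -1))² = (1/(144 + 5) + (2 - 1*(-1)))² = (1/149 + (2 + 1))² = (1/149 + 3)² = (448/149)² = 200704/22201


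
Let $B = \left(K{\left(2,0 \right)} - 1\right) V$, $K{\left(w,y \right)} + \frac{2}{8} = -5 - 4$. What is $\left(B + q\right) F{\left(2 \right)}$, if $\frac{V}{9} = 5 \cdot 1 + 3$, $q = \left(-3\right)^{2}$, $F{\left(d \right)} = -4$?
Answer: $2916$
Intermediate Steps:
$K{\left(w,y \right)} = - \frac{37}{4}$ ($K{\left(w,y \right)} = - \frac{1}{4} - 9 = - \frac{37}{4}$)
$q = 9$
$V = 72$ ($V = 9 \left(5 \cdot 1 + 3\right) = 9 \left(5 + 3\right) = 9 \cdot 8 = 72$)
$B = -738$ ($B = \left(- \frac{37}{4} - 1\right) 72 = \left(- \frac{41}{4}\right) 72 = -738$)
$\left(B + q\right) F{\left(2 \right)} = \left(-738 + 9\right) \left(-4\right) = \left(-729\right) \left(-4\right) = 2916$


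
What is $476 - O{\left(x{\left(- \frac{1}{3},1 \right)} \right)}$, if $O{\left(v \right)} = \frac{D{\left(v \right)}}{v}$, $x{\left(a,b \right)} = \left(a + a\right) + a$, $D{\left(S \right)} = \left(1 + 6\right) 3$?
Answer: $497$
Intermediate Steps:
$D{\left(S \right)} = 21$ ($D{\left(S \right)} = 7 \cdot 3 = 21$)
$x{\left(a,b \right)} = 3 a$ ($x{\left(a,b \right)} = 2 a + a = 3 a$)
$O{\left(v \right)} = \frac{21}{v}$
$476 - O{\left(x{\left(- \frac{1}{3},1 \right)} \right)} = 476 - \frac{21}{3 \left(- \frac{1}{3}\right)} = 476 - \frac{21}{-1} = 476 - 21 \left(-1\right) = 476 - -21 = 476 + 21 = 497$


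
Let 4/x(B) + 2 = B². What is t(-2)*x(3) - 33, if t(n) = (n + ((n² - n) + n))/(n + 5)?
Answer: -685/21 ≈ -32.619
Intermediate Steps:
x(B) = 4/(-2 + B²)
t(n) = (n + n²)/(5 + n)
t(-2)*x(3) - 33 = (-2*(1 - 2)/(5 - 2))*(4/(-2 + 3²)) - 33 = (-2*(-1)/3)*(4/(-2 + 9)) - 33 = (-2*⅓*(-1))*(4/7) - 33 = 2*(4*(⅐))/3 - 33 = (⅔)*(4/7) - 33 = 8/21 - 33 = -685/21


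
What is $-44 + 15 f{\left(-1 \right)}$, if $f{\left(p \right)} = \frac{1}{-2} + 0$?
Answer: $- \frac{103}{2} \approx -51.5$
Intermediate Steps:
$f{\left(p \right)} = - \frac{1}{2}$ ($f{\left(p \right)} = - \frac{1}{2} + 0 = - \frac{1}{2}$)
$-44 + 15 f{\left(-1 \right)} = -44 + 15 \left(- \frac{1}{2}\right) = -44 - \frac{15}{2} = - \frac{103}{2}$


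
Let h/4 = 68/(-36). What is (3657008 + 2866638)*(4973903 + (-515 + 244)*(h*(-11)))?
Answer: 290709446459674/9 ≈ 3.2301e+13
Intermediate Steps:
h = -68/9 (h = 4*(68/(-36)) = 4*(68*(-1/36)) = 4*(-17/9) = -68/9 ≈ -7.5556)
(3657008 + 2866638)*(4973903 + (-515 + 244)*(h*(-11))) = (3657008 + 2866638)*(4973903 + (-515 + 244)*(-68/9*(-11))) = 6523646*(4973903 - 271*748/9) = 6523646*(4973903 - 202708/9) = 6523646*(44562419/9) = 290709446459674/9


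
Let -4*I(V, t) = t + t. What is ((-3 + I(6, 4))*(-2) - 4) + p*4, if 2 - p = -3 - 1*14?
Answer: 82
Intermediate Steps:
I(V, t) = -t/2 (I(V, t) = -(t + t)/4 = -t/2)
p = 19 (p = 2 - (-3 - 1*14) = 2 - (-3 - 14) = 2 - 1*(-17) = 2 + 17 = 19)
((-3 + I(6, 4))*(-2) - 4) + p*4 = ((-3 - 1/2*4)*(-2) - 4) + 19*4 = ((-3 - 2)*(-2) - 4) + 76 = (-5*(-2) - 4) + 76 = (10 - 4) + 76 = 6 + 76 = 82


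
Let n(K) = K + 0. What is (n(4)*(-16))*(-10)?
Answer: 640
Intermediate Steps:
n(K) = K
(n(4)*(-16))*(-10) = (4*(-16))*(-10) = -64*(-10) = 640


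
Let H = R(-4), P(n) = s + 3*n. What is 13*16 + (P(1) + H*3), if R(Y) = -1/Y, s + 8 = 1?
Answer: 819/4 ≈ 204.75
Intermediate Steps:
s = -7 (s = -8 + 1 = -7)
P(n) = -7 + 3*n
H = ¼ (H = -1/(-4) = -1*(-¼) = ¼ ≈ 0.25000)
13*16 + (P(1) + H*3) = 13*16 + ((-7 + 3*1) + (¼)*3) = 208 + ((-7 + 3) + ¾) = 208 + (-4 + ¾) = 208 - 13/4 = 819/4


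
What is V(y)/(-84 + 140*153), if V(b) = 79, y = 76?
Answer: 79/21336 ≈ 0.0037027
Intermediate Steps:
V(y)/(-84 + 140*153) = 79/(-84 + 140*153) = 79/(-84 + 21420) = 79/21336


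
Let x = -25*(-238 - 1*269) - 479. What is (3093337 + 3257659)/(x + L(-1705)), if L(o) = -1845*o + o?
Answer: 1587749/789054 ≈ 2.0122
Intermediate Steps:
L(o) = -1844*o
x = 12196 (x = -25*(-238 - 269) - 479 = -25*(-507) - 479 = 12675 - 479 = 12196)
(3093337 + 3257659)/(x + L(-1705)) = (3093337 + 3257659)/(12196 - 1844*(-1705)) = 6350996/(12196 + 3144020) = 6350996/3156216 = 6350996*(1/3156216) = 1587749/789054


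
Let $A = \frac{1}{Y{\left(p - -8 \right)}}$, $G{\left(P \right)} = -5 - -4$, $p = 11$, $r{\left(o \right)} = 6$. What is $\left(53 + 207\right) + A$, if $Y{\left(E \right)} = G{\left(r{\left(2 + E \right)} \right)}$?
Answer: $259$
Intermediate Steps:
$G{\left(P \right)} = -1$ ($G{\left(P \right)} = -5 + 4 = -1$)
$Y{\left(E \right)} = -1$
$A = -1$ ($A = \frac{1}{-1} = -1$)
$\left(53 + 207\right) + A = \left(53 + 207\right) - 1 = 260 - 1 = 259$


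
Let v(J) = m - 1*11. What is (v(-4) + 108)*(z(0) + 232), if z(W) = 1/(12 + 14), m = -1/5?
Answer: 1459986/65 ≈ 22461.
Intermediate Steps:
m = -⅕ (m = -1*⅕ = -⅕ ≈ -0.20000)
v(J) = -56/5 (v(J) = -⅕ - 1*11 = -⅕ - 11 = -56/5)
z(W) = 1/26
(v(-4) + 108)*(z(0) + 232) = (-56/5 + 108)*(1/26 + 232) = (484/5)*(6033/26) = 1459986/65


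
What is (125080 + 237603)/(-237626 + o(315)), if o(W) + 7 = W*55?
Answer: -362683/220308 ≈ -1.6463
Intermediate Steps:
o(W) = -7 + 55*W (o(W) = -7 + W*55 = -7 + 55*W)
(125080 + 237603)/(-237626 + o(315)) = (125080 + 237603)/(-237626 + (-7 + 55*315)) = 362683/(-237626 + (-7 + 17325)) = 362683/(-237626 + 17318) = 362683/(-220308) = 362683*(-1/220308) = -362683/220308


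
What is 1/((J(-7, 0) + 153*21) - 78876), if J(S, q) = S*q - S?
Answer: -1/75656 ≈ -1.3218e-5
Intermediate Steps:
J(S, q) = -S + S*q
1/((J(-7, 0) + 153*21) - 78876) = 1/((-7*(-1 + 0) + 153*21) - 78876) = 1/((-7*(-1) + 3213) - 78876) = 1/((7 + 3213) - 78876) = 1/(3220 - 78876) = 1/(-75656) = -1/75656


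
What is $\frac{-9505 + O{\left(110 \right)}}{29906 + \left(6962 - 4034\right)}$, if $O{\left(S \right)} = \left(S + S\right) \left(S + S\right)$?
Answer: $\frac{38895}{32834} \approx 1.1846$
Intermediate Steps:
$O{\left(S \right)} = 4 S^{2}$ ($O{\left(S \right)} = 2 S 2 S = 4 S^{2}$)
$\frac{-9505 + O{\left(110 \right)}}{29906 + \left(6962 - 4034\right)} = \frac{-9505 + 4 \cdot 110^{2}}{29906 + \left(6962 - 4034\right)} = \frac{-9505 + 4 \cdot 12100}{29906 + 2928} = \frac{-9505 + 48400}{32834} = 38895 \cdot \frac{1}{32834} = \frac{38895}{32834}$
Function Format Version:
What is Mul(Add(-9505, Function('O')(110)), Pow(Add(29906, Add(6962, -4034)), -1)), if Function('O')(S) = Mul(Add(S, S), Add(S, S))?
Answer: Rational(38895, 32834) ≈ 1.1846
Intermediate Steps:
Function('O')(S) = Mul(4, Pow(S, 2)) (Function('O')(S) = Mul(Mul(2, S), Mul(2, S)) = Mul(4, Pow(S, 2)))
Mul(Add(-9505, Function('O')(110)), Pow(Add(29906, Add(6962, -4034)), -1)) = Mul(Add(-9505, Mul(4, Pow(110, 2))), Pow(Add(29906, Add(6962, -4034)), -1)) = Mul(Add(-9505, Mul(4, 12100)), Pow(Add(29906, 2928), -1)) = Mul(Add(-9505, 48400), Pow(32834, -1)) = Mul(38895, Rational(1, 32834)) = Rational(38895, 32834)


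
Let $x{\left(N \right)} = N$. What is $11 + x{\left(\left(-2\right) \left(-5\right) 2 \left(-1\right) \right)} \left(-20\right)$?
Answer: $411$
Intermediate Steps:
$11 + x{\left(\left(-2\right) \left(-5\right) 2 \left(-1\right) \right)} \left(-20\right) = 11 + \left(-2\right) \left(-5\right) 2 \left(-1\right) \left(-20\right) = 11 + 10 \left(-2\right) \left(-20\right) = 11 - -400 = 11 + 400 = 411$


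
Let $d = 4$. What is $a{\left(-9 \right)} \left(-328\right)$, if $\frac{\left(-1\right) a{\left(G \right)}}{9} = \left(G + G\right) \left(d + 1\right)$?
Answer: $-265680$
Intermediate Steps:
$a{\left(G \right)} = - 90 G$ ($a{\left(G \right)} = - 9 \left(G + G\right) \left(4 + 1\right) = - 9 \cdot 2 G 5 = - 9 \cdot 10 G = - 90 G$)
$a{\left(-9 \right)} \left(-328\right) = \left(-90\right) \left(-9\right) \left(-328\right) = 810 \left(-328\right) = -265680$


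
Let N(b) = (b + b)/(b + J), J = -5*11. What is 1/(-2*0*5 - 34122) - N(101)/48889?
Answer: -4570769/38368380534 ≈ -0.00011913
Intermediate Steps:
J = -55
N(b) = 2*b/(-55 + b) (N(b) = (b + b)/(b - 55) = (2*b)/(-55 + b) = 2*b/(-55 + b))
1/(-2*0*5 - 34122) - N(101)/48889 = 1/(-2*0*5 - 34122) - 2*101/(-55 + 101)/48889 = 1/(0*5 - 34122) - 2*101/46/48889 = 1/(0 - 34122) - 2*101*(1/46)/48889 = 1/(-34122) - 101/(23*48889) = -1/34122 - 1*101/1124447 = -1/34122 - 101/1124447 = -4570769/38368380534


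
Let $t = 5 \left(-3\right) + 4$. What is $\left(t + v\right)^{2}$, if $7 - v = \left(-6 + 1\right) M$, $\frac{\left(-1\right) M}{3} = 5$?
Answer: $6241$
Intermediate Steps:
$M = -15$ ($M = \left(-3\right) 5 = -15$)
$t = -11$ ($t = -15 + 4 = -11$)
$v = -68$ ($v = 7 - \left(-6 + 1\right) \left(-15\right) = 7 - \left(-5\right) \left(-15\right) = 7 - 75 = -68$)
$\left(t + v\right)^{2} = \left(-11 - 68\right)^{2} = \left(-79\right)^{2} = 6241$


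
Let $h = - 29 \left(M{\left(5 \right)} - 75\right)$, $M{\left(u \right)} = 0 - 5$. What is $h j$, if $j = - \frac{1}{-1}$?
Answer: $2320$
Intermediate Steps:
$M{\left(u \right)} = -5$ ($M{\left(u \right)} = 0 - 5 = -5$)
$h = 2320$ ($h = - 29 \left(-5 - 75\right) = \left(-29\right) \left(-80\right) = 2320$)
$j = 1$ ($j = \left(-1\right) \left(-1\right) = 1$)
$h j = 2320 \cdot 1 = 2320$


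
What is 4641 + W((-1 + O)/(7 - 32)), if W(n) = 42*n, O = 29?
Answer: 114849/25 ≈ 4594.0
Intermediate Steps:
4641 + W((-1 + O)/(7 - 32)) = 4641 + 42*((-1 + 29)/(7 - 32)) = 4641 + 42*(28/(-25)) = 4641 + 42*(28*(-1/25)) = 4641 + 42*(-28/25) = 4641 - 1176/25 = 114849/25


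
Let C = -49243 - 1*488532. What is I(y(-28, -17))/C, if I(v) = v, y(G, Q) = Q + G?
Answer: 9/107555 ≈ 8.3678e-5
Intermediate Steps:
y(G, Q) = G + Q
C = -537775 (C = -49243 - 488532 = -537775)
I(y(-28, -17))/C = (-28 - 17)/(-537775) = -45*(-1/537775) = 9/107555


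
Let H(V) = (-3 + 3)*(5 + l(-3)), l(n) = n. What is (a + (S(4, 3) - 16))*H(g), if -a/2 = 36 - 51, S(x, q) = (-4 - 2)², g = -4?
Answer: 0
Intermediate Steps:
S(x, q) = 36 (S(x, q) = (-6)² = 36)
H(V) = 0 (H(V) = (-3 + 3)*(5 - 3) = 0*2 = 0)
a = 30 (a = -2*(36 - 51) = -2*(-15) = 30)
(a + (S(4, 3) - 16))*H(g) = (30 + (36 - 16))*0 = (30 + 20)*0 = 50*0 = 0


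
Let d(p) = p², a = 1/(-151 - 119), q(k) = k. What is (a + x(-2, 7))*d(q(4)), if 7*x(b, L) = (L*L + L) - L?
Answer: 15112/135 ≈ 111.94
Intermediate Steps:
x(b, L) = L²/7 (x(b, L) = ((L*L + L) - L)/7 = ((L² + L) - L)/7 = ((L + L²) - L)/7 = L²/7)
a = -1/270 (a = 1/(-270) = -1/270 ≈ -0.0037037)
(a + x(-2, 7))*d(q(4)) = (-1/270 + (⅐)*7²)*4² = (-1/270 + (⅐)*49)*16 = (-1/270 + 7)*16 = (1889/270)*16 = 15112/135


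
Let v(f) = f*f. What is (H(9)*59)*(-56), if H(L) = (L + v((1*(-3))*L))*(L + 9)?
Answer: -43890336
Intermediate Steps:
v(f) = f**2
H(L) = (9 + L)*(L + 9*L**2) (H(L) = (L + ((1*(-3))*L)**2)*(L + 9) = (L + (-3*L)**2)*(9 + L) = (L + 9*L**2)*(9 + L) = (9 + L)*(L + 9*L**2))
(H(9)*59)*(-56) = ((9*(9 + 9*9**2 + 82*9))*59)*(-56) = ((9*(9 + 9*81 + 738))*59)*(-56) = ((9*(9 + 729 + 738))*59)*(-56) = ((9*1476)*59)*(-56) = (13284*59)*(-56) = 783756*(-56) = -43890336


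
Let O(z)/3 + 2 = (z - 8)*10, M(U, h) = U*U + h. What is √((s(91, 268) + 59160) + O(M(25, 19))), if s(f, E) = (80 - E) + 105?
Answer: √78151 ≈ 279.56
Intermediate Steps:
s(f, E) = 185 - E
M(U, h) = h + U² (M(U, h) = U² + h = h + U²)
O(z) = -246 + 30*z (O(z) = -6 + 3*((z - 8)*10) = -6 + 3*((-8 + z)*10) = -6 + 3*(-80 + 10*z) = -6 + (-240 + 30*z) = -246 + 30*z)
√((s(91, 268) + 59160) + O(M(25, 19))) = √(((185 - 1*268) + 59160) + (-246 + 30*(19 + 25²))) = √(((185 - 268) + 59160) + (-246 + 30*(19 + 625))) = √((-83 + 59160) + (-246 + 30*644)) = √(59077 + (-246 + 19320)) = √(59077 + 19074) = √78151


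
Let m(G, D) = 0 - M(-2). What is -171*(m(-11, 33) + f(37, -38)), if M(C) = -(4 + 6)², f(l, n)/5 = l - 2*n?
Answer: -113715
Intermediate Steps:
f(l, n) = -10*n + 5*l (f(l, n) = 5*(l - 2*n) = -10*n + 5*l)
M(C) = -100 (M(C) = -1*10² = -1*100 = -100)
m(G, D) = 100 (m(G, D) = 0 - 1*(-100) = 0 + 100 = 100)
-171*(m(-11, 33) + f(37, -38)) = -171*(100 + (-10*(-38) + 5*37)) = -171*(100 + (380 + 185)) = -171*(100 + 565) = -171*665 = -113715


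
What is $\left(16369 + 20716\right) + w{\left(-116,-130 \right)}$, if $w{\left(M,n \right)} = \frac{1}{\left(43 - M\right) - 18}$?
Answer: $\frac{5228986}{141} \approx 37085.0$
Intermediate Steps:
$w{\left(M,n \right)} = \frac{1}{25 - M}$
$\left(16369 + 20716\right) + w{\left(-116,-130 \right)} = \left(16369 + 20716\right) - \frac{1}{-25 - 116} = 37085 - \frac{1}{-141} = 37085 - - \frac{1}{141} = 37085 + \frac{1}{141} = \frac{5228986}{141}$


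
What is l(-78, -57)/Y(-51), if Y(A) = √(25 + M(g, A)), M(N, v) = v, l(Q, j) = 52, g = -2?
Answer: -2*I*√26 ≈ -10.198*I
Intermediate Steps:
Y(A) = √(25 + A)
l(-78, -57)/Y(-51) = 52/(√(25 - 51)) = 52/(√(-26)) = 52/((I*√26)) = 52*(-I*√26/26) = -2*I*√26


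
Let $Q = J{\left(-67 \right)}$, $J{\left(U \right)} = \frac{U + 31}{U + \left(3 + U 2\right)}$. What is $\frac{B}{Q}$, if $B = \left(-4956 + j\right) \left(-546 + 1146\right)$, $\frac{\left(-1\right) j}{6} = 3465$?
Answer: $-84961800$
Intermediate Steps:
$j = -20790$ ($j = \left(-6\right) 3465 = -20790$)
$B = -15447600$ ($B = \left(-4956 - 20790\right) \left(-546 + 1146\right) = \left(-25746\right) 600 = -15447600$)
$J{\left(U \right)} = \frac{31 + U}{3 + 3 U}$ ($J{\left(U \right)} = \frac{31 + U}{U + \left(3 + 2 U\right)} = \frac{31 + U}{3 + 3 U}$)
$Q = \frac{2}{11}$ ($Q = \frac{31 - 67}{3 \left(1 - 67\right)} = \frac{1}{3} \frac{1}{-66} \left(-36\right) = \frac{1}{3} \left(- \frac{1}{66}\right) \left(-36\right) = \frac{2}{11} \approx 0.18182$)
$\frac{B}{Q} = - \frac{15447600}{\frac{2}{11}} = \left(-15447600\right) \frac{11}{2} = -84961800$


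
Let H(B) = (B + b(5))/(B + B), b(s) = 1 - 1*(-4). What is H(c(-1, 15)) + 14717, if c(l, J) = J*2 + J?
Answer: 132458/9 ≈ 14718.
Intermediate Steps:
c(l, J) = 3*J (c(l, J) = 2*J + J = 3*J)
b(s) = 5 (b(s) = 1 + 4 = 5)
H(B) = (5 + B)/(2*B) (H(B) = (B + 5)/(B + B) = (5 + B)/((2*B)) = (5 + B)*(1/(2*B)) = (5 + B)/(2*B))
H(c(-1, 15)) + 14717 = (5 + 3*15)/(2*((3*15))) + 14717 = (½)*(5 + 45)/45 + 14717 = (½)*(1/45)*50 + 14717 = 5/9 + 14717 = 132458/9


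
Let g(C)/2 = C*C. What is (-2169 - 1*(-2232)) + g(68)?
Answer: 9311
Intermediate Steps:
g(C) = 2*C² (g(C) = 2*(C*C) = 2*C²)
(-2169 - 1*(-2232)) + g(68) = (-2169 - 1*(-2232)) + 2*68² = (-2169 + 2232) + 2*4624 = 63 + 9248 = 9311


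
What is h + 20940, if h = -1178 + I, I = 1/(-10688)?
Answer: 211216255/10688 ≈ 19762.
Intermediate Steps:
I = -1/10688 ≈ -9.3563e-5
h = -12590465/10688 (h = -1178 - 1/10688 = -12590465/10688 ≈ -1178.0)
h + 20940 = -12590465/10688 + 20940 = 211216255/10688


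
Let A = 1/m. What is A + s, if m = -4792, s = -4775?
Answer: -22881801/4792 ≈ -4775.0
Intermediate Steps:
A = -1/4792 (A = 1/(-4792) = -1/4792 ≈ -0.00020868)
A + s = -1/4792 - 4775 = -22881801/4792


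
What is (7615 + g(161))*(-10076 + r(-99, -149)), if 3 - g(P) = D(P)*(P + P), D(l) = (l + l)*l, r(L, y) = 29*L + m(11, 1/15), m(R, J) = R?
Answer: 215843705616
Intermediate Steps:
r(L, y) = 11 + 29*L (r(L, y) = 29*L + 11 = 11 + 29*L)
D(l) = 2*l² (D(l) = (2*l)*l = 2*l²)
g(P) = 3 - 4*P³ (g(P) = 3 - 2*P²*(P + P) = 3 - 2*P²*2*P = 3 - 4*P³)
(7615 + g(161))*(-10076 + r(-99, -149)) = (7615 + (3 - 4*161³))*(-10076 + (11 + 29*(-99))) = (7615 + (3 - 4*4173281))*(-10076 + (11 - 2871)) = (7615 + (3 - 16693124))*(-10076 - 2860) = (7615 - 16693121)*(-12936) = -16685506*(-12936) = 215843705616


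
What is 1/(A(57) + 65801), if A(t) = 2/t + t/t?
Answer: 57/3750716 ≈ 1.5197e-5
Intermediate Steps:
A(t) = 1 + 2/t (A(t) = 2/t + 1 = 1 + 2/t)
1/(A(57) + 65801) = 1/((2 + 57)/57 + 65801) = 1/((1/57)*59 + 65801) = 1/(59/57 + 65801) = 1/(3750716/57) = 57/3750716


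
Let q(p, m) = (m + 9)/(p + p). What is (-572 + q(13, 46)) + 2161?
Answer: 41369/26 ≈ 1591.1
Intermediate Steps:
q(p, m) = (9 + m)/(2*p) (q(p, m) = (9 + m)/((2*p)) = (9 + m)*(1/(2*p)) = (9 + m)/(2*p))
(-572 + q(13, 46)) + 2161 = (-572 + (½)*(9 + 46)/13) + 2161 = (-572 + (½)*(1/13)*55) + 2161 = (-572 + 55/26) + 2161 = -14817/26 + 2161 = 41369/26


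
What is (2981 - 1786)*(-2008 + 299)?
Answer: -2042255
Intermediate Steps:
(2981 - 1786)*(-2008 + 299) = 1195*(-1709) = -2042255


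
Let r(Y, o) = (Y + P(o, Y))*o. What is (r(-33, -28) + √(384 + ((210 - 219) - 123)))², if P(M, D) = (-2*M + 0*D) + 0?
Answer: 414988 - 7728*√7 ≈ 3.9454e+5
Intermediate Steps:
P(M, D) = -2*M (P(M, D) = (-2*M + 0) + 0 = -2*M + 0 = -2*M)
r(Y, o) = o*(Y - 2*o) (r(Y, o) = (Y - 2*o)*o = o*(Y - 2*o))
(r(-33, -28) + √(384 + ((210 - 219) - 123)))² = (-28*(-33 - 2*(-28)) + √(384 + ((210 - 219) - 123)))² = (-28*(-33 + 56) + √(384 + (-9 - 123)))² = (-28*23 + √(384 - 132))² = (-644 + √252)² = (-644 + 6*√7)²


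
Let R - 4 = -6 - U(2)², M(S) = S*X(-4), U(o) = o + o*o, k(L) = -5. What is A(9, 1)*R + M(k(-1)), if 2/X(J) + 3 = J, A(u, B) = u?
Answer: -2384/7 ≈ -340.57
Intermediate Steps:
X(J) = 2/(-3 + J)
U(o) = o + o²
M(S) = -2*S/7 (M(S) = S*(2/(-3 - 4)) = S*(2/(-7)) = S*(2*(-⅐)) = S*(-2/7) = -2*S/7)
R = -38 (R = 4 + (-6 - (2*(1 + 2))²) = 4 + (-6 - (2*3)²) = 4 + (-6 - 1*6²) = 4 + (-6 - 1*36) = 4 + (-6 - 36) = 4 - 42 = -38)
A(9, 1)*R + M(k(-1)) = 9*(-38) - 2/7*(-5) = -342 + 10/7 = -2384/7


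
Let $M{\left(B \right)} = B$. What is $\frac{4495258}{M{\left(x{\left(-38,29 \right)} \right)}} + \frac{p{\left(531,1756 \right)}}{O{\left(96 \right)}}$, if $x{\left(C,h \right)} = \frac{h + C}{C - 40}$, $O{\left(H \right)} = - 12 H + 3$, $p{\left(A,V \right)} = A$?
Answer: $\frac{44763778633}{1149} \approx 3.8959 \cdot 10^{7}$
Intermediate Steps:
$O{\left(H \right)} = 3 - 12 H$
$x{\left(C,h \right)} = \frac{C + h}{-40 + C}$
$\frac{4495258}{M{\left(x{\left(-38,29 \right)} \right)}} + \frac{p{\left(531,1756 \right)}}{O{\left(96 \right)}} = \frac{4495258}{\frac{1}{-40 - 38} \left(-38 + 29\right)} + \frac{531}{3 - 1152} = \frac{4495258}{\frac{1}{-78} \left(-9\right)} + \frac{531}{3 - 1152} = \frac{4495258}{\left(- \frac{1}{78}\right) \left(-9\right)} + \frac{531}{-1149} = \frac{4495258}{\frac{3}{26}} + 531 \left(- \frac{1}{1149}\right) = 4495258 \cdot \frac{26}{3} - \frac{177}{383} = \frac{116876708}{3} - \frac{177}{383} = \frac{44763778633}{1149}$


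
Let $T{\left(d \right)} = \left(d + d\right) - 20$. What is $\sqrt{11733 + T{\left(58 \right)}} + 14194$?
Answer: $14194 + \sqrt{11829} \approx 14303.0$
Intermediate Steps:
$T{\left(d \right)} = -20 + 2 d$ ($T{\left(d \right)} = 2 d - 20 = -20 + 2 d$)
$\sqrt{11733 + T{\left(58 \right)}} + 14194 = \sqrt{11733 + \left(-20 + 2 \cdot 58\right)} + 14194 = \sqrt{11733 + \left(-20 + 116\right)} + 14194 = \sqrt{11733 + 96} + 14194 = \sqrt{11829} + 14194 = 14194 + \sqrt{11829}$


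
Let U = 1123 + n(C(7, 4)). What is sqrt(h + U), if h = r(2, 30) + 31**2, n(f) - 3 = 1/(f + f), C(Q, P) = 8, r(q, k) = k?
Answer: sqrt(33873)/4 ≈ 46.012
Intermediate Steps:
n(f) = 3 + 1/(2*f) (n(f) = 3 + 1/(f + f) = 3 + 1/(2*f))
U = 18017/16 (U = 1123 + (3 + (1/2)/8) = 1123 + (3 + (1/2)*(1/8)) = 1123 + (3 + 1/16) = 1123 + 49/16 = 18017/16 ≈ 1126.1)
h = 991 (h = 30 + 31**2 = 30 + 961 = 991)
sqrt(h + U) = sqrt(991 + 18017/16) = sqrt(33873/16) = sqrt(33873)/4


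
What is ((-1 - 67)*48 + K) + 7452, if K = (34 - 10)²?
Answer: 4764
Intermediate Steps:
K = 576 (K = 24² = 576)
((-1 - 67)*48 + K) + 7452 = ((-1 - 67)*48 + 576) + 7452 = (-68*48 + 576) + 7452 = (-3264 + 576) + 7452 = -2688 + 7452 = 4764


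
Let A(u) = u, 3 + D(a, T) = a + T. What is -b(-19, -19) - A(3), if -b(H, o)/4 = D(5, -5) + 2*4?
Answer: 17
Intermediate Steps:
D(a, T) = -3 + T + a (D(a, T) = -3 + (a + T) = -3 + (T + a) = -3 + T + a)
b(H, o) = -20 (b(H, o) = -4*((-3 - 5 + 5) + 2*4) = -4*(-3 + 8) = -4*5 = -20)
-b(-19, -19) - A(3) = -1*(-20) - 1*3 = 20 - 3 = 17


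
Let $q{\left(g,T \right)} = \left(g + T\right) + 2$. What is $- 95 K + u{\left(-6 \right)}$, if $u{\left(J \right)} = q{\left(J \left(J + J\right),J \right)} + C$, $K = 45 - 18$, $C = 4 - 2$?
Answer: $-2495$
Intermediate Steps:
$q{\left(g,T \right)} = 2 + T + g$ ($q{\left(g,T \right)} = \left(T + g\right) + 2 = 2 + T + g$)
$C = 2$
$K = 27$ ($K = 45 - 18 = 27$)
$u{\left(J \right)} = 4 + J + 2 J^{2}$ ($u{\left(J \right)} = \left(2 + J + J \left(J + J\right)\right) + 2 = \left(2 + J + J 2 J\right) + 2 = \left(2 + J + 2 J^{2}\right) + 2 = 4 + J + 2 J^{2}$)
$- 95 K + u{\left(-6 \right)} = \left(-95\right) 27 + \left(4 - 6 + 2 \left(-6\right)^{2}\right) = -2565 + \left(4 - 6 + 2 \cdot 36\right) = -2565 + \left(4 - 6 + 72\right) = -2565 + 70 = -2495$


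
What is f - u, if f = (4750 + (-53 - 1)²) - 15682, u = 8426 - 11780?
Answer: -4662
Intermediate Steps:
u = -3354
f = -8016 (f = (4750 + (-54)²) - 15682 = (4750 + 2916) - 15682 = 7666 - 15682 = -8016)
f - u = -8016 - 1*(-3354) = -8016 + 3354 = -4662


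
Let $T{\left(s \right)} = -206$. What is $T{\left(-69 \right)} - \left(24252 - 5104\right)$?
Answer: $-19354$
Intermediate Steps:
$T{\left(-69 \right)} - \left(24252 - 5104\right) = -206 - \left(24252 - 5104\right) = -206 - 19148 = -19354$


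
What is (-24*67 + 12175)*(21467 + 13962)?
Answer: 374378243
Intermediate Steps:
(-24*67 + 12175)*(21467 + 13962) = (-1608 + 12175)*35429 = 10567*35429 = 374378243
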